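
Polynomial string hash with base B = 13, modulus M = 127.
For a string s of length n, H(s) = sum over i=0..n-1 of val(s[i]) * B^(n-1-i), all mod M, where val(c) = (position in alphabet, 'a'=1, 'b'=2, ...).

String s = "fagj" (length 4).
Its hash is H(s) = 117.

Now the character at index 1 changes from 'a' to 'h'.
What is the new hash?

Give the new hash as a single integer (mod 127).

val('a') = 1, val('h') = 8
Position k = 1, exponent = n-1-k = 2
B^2 mod M = 13^2 mod 127 = 42
Delta = (8 - 1) * 42 mod 127 = 40
New hash = (117 + 40) mod 127 = 30

Answer: 30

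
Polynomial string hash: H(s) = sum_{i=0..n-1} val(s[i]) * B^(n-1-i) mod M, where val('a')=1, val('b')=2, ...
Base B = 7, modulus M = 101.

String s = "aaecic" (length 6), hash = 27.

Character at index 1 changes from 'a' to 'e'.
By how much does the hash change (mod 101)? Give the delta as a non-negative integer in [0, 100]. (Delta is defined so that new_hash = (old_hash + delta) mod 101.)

Answer: 9

Derivation:
Delta formula: (val(new) - val(old)) * B^(n-1-k) mod M
  val('e') - val('a') = 5 - 1 = 4
  B^(n-1-k) = 7^4 mod 101 = 78
  Delta = 4 * 78 mod 101 = 9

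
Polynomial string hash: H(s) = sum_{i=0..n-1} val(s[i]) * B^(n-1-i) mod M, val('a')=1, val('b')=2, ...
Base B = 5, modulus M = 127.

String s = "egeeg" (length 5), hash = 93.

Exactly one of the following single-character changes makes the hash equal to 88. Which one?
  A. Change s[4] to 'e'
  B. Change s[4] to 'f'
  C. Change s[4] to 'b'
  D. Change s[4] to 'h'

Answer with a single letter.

Answer: C

Derivation:
Option A: s[4]='g'->'e', delta=(5-7)*5^0 mod 127 = 125, hash=93+125 mod 127 = 91
Option B: s[4]='g'->'f', delta=(6-7)*5^0 mod 127 = 126, hash=93+126 mod 127 = 92
Option C: s[4]='g'->'b', delta=(2-7)*5^0 mod 127 = 122, hash=93+122 mod 127 = 88 <-- target
Option D: s[4]='g'->'h', delta=(8-7)*5^0 mod 127 = 1, hash=93+1 mod 127 = 94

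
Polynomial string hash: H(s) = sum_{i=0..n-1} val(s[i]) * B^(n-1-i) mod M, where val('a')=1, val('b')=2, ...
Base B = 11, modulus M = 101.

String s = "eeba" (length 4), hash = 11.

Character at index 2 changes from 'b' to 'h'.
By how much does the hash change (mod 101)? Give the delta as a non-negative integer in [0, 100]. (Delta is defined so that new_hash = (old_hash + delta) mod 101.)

Answer: 66

Derivation:
Delta formula: (val(new) - val(old)) * B^(n-1-k) mod M
  val('h') - val('b') = 8 - 2 = 6
  B^(n-1-k) = 11^1 mod 101 = 11
  Delta = 6 * 11 mod 101 = 66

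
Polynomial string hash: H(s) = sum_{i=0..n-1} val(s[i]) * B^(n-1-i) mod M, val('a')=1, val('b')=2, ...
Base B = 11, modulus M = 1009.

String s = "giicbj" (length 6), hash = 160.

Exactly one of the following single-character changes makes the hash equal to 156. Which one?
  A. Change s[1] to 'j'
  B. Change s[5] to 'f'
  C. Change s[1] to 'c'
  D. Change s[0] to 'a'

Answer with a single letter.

Option A: s[1]='i'->'j', delta=(10-9)*11^4 mod 1009 = 515, hash=160+515 mod 1009 = 675
Option B: s[5]='j'->'f', delta=(6-10)*11^0 mod 1009 = 1005, hash=160+1005 mod 1009 = 156 <-- target
Option C: s[1]='i'->'c', delta=(3-9)*11^4 mod 1009 = 946, hash=160+946 mod 1009 = 97
Option D: s[0]='g'->'a', delta=(1-7)*11^5 mod 1009 = 316, hash=160+316 mod 1009 = 476

Answer: B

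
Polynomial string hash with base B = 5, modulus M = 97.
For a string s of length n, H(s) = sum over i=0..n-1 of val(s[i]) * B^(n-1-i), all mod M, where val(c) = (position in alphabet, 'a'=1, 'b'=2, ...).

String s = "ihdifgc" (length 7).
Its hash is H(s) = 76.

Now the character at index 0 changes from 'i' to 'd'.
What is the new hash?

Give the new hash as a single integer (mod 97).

Answer: 36

Derivation:
val('i') = 9, val('d') = 4
Position k = 0, exponent = n-1-k = 6
B^6 mod M = 5^6 mod 97 = 8
Delta = (4 - 9) * 8 mod 97 = 57
New hash = (76 + 57) mod 97 = 36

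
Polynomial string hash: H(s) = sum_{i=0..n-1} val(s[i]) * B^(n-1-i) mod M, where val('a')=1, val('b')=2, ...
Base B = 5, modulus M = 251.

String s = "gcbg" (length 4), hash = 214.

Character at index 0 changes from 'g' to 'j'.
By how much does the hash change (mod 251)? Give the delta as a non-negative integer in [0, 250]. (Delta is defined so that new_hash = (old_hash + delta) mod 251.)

Answer: 124

Derivation:
Delta formula: (val(new) - val(old)) * B^(n-1-k) mod M
  val('j') - val('g') = 10 - 7 = 3
  B^(n-1-k) = 5^3 mod 251 = 125
  Delta = 3 * 125 mod 251 = 124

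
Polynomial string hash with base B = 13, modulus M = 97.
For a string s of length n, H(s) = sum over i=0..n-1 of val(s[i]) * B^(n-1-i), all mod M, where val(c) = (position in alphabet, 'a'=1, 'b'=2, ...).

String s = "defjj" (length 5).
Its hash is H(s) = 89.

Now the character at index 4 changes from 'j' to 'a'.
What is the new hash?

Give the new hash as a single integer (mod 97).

val('j') = 10, val('a') = 1
Position k = 4, exponent = n-1-k = 0
B^0 mod M = 13^0 mod 97 = 1
Delta = (1 - 10) * 1 mod 97 = 88
New hash = (89 + 88) mod 97 = 80

Answer: 80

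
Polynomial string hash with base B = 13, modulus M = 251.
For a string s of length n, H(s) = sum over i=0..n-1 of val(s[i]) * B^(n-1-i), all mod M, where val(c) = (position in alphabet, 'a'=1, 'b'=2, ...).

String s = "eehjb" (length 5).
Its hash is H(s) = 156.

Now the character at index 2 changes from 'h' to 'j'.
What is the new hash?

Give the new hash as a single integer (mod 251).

Answer: 243

Derivation:
val('h') = 8, val('j') = 10
Position k = 2, exponent = n-1-k = 2
B^2 mod M = 13^2 mod 251 = 169
Delta = (10 - 8) * 169 mod 251 = 87
New hash = (156 + 87) mod 251 = 243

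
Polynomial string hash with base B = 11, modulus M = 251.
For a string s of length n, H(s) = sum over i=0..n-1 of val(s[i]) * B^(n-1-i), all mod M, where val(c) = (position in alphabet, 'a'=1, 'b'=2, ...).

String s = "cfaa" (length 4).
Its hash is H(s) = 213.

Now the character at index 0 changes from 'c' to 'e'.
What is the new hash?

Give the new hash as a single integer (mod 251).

val('c') = 3, val('e') = 5
Position k = 0, exponent = n-1-k = 3
B^3 mod M = 11^3 mod 251 = 76
Delta = (5 - 3) * 76 mod 251 = 152
New hash = (213 + 152) mod 251 = 114

Answer: 114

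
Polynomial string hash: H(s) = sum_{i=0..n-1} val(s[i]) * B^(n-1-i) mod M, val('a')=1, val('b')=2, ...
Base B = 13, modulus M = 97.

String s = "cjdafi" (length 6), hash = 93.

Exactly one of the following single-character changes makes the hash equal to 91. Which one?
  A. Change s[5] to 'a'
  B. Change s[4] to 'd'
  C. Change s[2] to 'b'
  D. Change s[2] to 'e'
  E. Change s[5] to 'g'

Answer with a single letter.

Option A: s[5]='i'->'a', delta=(1-9)*13^0 mod 97 = 89, hash=93+89 mod 97 = 85
Option B: s[4]='f'->'d', delta=(4-6)*13^1 mod 97 = 71, hash=93+71 mod 97 = 67
Option C: s[2]='d'->'b', delta=(2-4)*13^3 mod 97 = 68, hash=93+68 mod 97 = 64
Option D: s[2]='d'->'e', delta=(5-4)*13^3 mod 97 = 63, hash=93+63 mod 97 = 59
Option E: s[5]='i'->'g', delta=(7-9)*13^0 mod 97 = 95, hash=93+95 mod 97 = 91 <-- target

Answer: E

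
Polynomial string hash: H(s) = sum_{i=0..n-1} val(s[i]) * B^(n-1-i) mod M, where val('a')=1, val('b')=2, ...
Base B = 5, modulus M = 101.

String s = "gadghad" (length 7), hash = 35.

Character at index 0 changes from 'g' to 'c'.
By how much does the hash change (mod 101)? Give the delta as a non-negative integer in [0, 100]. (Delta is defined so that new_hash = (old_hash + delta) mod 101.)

Answer: 19

Derivation:
Delta formula: (val(new) - val(old)) * B^(n-1-k) mod M
  val('c') - val('g') = 3 - 7 = -4
  B^(n-1-k) = 5^6 mod 101 = 71
  Delta = -4 * 71 mod 101 = 19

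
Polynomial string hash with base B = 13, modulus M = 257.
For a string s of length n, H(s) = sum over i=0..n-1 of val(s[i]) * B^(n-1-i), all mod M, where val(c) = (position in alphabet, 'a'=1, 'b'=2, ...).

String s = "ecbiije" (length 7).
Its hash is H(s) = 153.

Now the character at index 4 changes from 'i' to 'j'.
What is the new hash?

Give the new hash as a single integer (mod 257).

val('i') = 9, val('j') = 10
Position k = 4, exponent = n-1-k = 2
B^2 mod M = 13^2 mod 257 = 169
Delta = (10 - 9) * 169 mod 257 = 169
New hash = (153 + 169) mod 257 = 65

Answer: 65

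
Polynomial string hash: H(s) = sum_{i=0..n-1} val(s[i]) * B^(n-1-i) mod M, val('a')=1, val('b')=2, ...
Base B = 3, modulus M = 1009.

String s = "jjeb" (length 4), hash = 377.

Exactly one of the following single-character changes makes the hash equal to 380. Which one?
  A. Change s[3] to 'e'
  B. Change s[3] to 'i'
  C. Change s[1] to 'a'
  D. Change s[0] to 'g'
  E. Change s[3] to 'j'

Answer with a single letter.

Option A: s[3]='b'->'e', delta=(5-2)*3^0 mod 1009 = 3, hash=377+3 mod 1009 = 380 <-- target
Option B: s[3]='b'->'i', delta=(9-2)*3^0 mod 1009 = 7, hash=377+7 mod 1009 = 384
Option C: s[1]='j'->'a', delta=(1-10)*3^2 mod 1009 = 928, hash=377+928 mod 1009 = 296
Option D: s[0]='j'->'g', delta=(7-10)*3^3 mod 1009 = 928, hash=377+928 mod 1009 = 296
Option E: s[3]='b'->'j', delta=(10-2)*3^0 mod 1009 = 8, hash=377+8 mod 1009 = 385

Answer: A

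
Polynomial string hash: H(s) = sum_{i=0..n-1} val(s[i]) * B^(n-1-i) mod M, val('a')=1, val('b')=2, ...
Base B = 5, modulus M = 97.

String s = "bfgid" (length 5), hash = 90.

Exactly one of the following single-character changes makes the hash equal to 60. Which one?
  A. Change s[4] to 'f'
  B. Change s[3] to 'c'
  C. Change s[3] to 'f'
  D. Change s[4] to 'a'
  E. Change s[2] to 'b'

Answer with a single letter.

Answer: B

Derivation:
Option A: s[4]='d'->'f', delta=(6-4)*5^0 mod 97 = 2, hash=90+2 mod 97 = 92
Option B: s[3]='i'->'c', delta=(3-9)*5^1 mod 97 = 67, hash=90+67 mod 97 = 60 <-- target
Option C: s[3]='i'->'f', delta=(6-9)*5^1 mod 97 = 82, hash=90+82 mod 97 = 75
Option D: s[4]='d'->'a', delta=(1-4)*5^0 mod 97 = 94, hash=90+94 mod 97 = 87
Option E: s[2]='g'->'b', delta=(2-7)*5^2 mod 97 = 69, hash=90+69 mod 97 = 62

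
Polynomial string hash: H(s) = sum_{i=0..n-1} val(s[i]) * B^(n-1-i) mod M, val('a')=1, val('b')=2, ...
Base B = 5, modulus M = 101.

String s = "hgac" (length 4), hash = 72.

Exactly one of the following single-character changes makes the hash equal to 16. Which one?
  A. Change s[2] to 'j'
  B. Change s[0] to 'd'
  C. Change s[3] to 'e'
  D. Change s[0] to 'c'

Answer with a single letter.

Option A: s[2]='a'->'j', delta=(10-1)*5^1 mod 101 = 45, hash=72+45 mod 101 = 16 <-- target
Option B: s[0]='h'->'d', delta=(4-8)*5^3 mod 101 = 5, hash=72+5 mod 101 = 77
Option C: s[3]='c'->'e', delta=(5-3)*5^0 mod 101 = 2, hash=72+2 mod 101 = 74
Option D: s[0]='h'->'c', delta=(3-8)*5^3 mod 101 = 82, hash=72+82 mod 101 = 53

Answer: A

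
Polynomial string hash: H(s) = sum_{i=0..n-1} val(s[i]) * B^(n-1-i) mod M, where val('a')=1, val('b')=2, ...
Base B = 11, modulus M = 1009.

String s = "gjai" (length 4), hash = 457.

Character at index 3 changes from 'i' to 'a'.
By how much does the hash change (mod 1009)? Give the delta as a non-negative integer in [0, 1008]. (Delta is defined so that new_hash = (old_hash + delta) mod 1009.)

Answer: 1001

Derivation:
Delta formula: (val(new) - val(old)) * B^(n-1-k) mod M
  val('a') - val('i') = 1 - 9 = -8
  B^(n-1-k) = 11^0 mod 1009 = 1
  Delta = -8 * 1 mod 1009 = 1001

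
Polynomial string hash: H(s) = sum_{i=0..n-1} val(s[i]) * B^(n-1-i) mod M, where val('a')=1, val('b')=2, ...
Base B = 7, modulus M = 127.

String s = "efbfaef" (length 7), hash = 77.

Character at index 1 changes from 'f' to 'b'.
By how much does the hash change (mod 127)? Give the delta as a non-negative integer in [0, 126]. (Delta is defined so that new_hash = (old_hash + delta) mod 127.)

Answer: 82

Derivation:
Delta formula: (val(new) - val(old)) * B^(n-1-k) mod M
  val('b') - val('f') = 2 - 6 = -4
  B^(n-1-k) = 7^5 mod 127 = 43
  Delta = -4 * 43 mod 127 = 82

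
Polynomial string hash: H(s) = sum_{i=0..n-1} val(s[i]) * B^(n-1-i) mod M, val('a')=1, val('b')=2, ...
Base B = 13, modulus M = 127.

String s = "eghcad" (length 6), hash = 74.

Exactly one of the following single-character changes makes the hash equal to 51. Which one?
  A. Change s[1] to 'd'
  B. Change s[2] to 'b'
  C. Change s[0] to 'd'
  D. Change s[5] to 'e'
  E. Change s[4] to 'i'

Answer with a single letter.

Option A: s[1]='g'->'d', delta=(4-7)*13^4 mod 127 = 42, hash=74+42 mod 127 = 116
Option B: s[2]='h'->'b', delta=(2-8)*13^3 mod 127 = 26, hash=74+26 mod 127 = 100
Option C: s[0]='e'->'d', delta=(4-5)*13^5 mod 127 = 55, hash=74+55 mod 127 = 2
Option D: s[5]='d'->'e', delta=(5-4)*13^0 mod 127 = 1, hash=74+1 mod 127 = 75
Option E: s[4]='a'->'i', delta=(9-1)*13^1 mod 127 = 104, hash=74+104 mod 127 = 51 <-- target

Answer: E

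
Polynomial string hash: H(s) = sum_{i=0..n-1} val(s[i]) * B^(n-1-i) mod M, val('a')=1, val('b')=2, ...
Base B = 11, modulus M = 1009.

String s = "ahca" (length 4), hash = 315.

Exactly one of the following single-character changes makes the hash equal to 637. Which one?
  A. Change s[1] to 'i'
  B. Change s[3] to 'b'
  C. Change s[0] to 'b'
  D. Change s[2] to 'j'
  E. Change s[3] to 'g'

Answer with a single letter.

Option A: s[1]='h'->'i', delta=(9-8)*11^2 mod 1009 = 121, hash=315+121 mod 1009 = 436
Option B: s[3]='a'->'b', delta=(2-1)*11^0 mod 1009 = 1, hash=315+1 mod 1009 = 316
Option C: s[0]='a'->'b', delta=(2-1)*11^3 mod 1009 = 322, hash=315+322 mod 1009 = 637 <-- target
Option D: s[2]='c'->'j', delta=(10-3)*11^1 mod 1009 = 77, hash=315+77 mod 1009 = 392
Option E: s[3]='a'->'g', delta=(7-1)*11^0 mod 1009 = 6, hash=315+6 mod 1009 = 321

Answer: C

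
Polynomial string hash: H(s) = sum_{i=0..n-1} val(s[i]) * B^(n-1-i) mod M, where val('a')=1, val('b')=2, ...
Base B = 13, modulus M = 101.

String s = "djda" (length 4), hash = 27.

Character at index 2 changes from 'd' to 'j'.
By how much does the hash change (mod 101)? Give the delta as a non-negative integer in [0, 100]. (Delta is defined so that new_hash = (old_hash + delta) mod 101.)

Delta formula: (val(new) - val(old)) * B^(n-1-k) mod M
  val('j') - val('d') = 10 - 4 = 6
  B^(n-1-k) = 13^1 mod 101 = 13
  Delta = 6 * 13 mod 101 = 78

Answer: 78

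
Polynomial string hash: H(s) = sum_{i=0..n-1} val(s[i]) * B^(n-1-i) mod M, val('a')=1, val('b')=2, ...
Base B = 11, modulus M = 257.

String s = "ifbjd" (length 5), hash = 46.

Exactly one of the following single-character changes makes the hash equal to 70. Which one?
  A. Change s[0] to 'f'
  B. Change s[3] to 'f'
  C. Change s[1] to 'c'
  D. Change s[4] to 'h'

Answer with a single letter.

Option A: s[0]='i'->'f', delta=(6-9)*11^4 mod 257 = 24, hash=46+24 mod 257 = 70 <-- target
Option B: s[3]='j'->'f', delta=(6-10)*11^1 mod 257 = 213, hash=46+213 mod 257 = 2
Option C: s[1]='f'->'c', delta=(3-6)*11^3 mod 257 = 119, hash=46+119 mod 257 = 165
Option D: s[4]='d'->'h', delta=(8-4)*11^0 mod 257 = 4, hash=46+4 mod 257 = 50

Answer: A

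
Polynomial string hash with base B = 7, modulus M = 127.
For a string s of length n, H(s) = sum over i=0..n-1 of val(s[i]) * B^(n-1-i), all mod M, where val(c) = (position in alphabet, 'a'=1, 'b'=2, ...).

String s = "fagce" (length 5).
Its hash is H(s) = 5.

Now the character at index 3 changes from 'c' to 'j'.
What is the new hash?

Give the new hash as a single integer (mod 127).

Answer: 54

Derivation:
val('c') = 3, val('j') = 10
Position k = 3, exponent = n-1-k = 1
B^1 mod M = 7^1 mod 127 = 7
Delta = (10 - 3) * 7 mod 127 = 49
New hash = (5 + 49) mod 127 = 54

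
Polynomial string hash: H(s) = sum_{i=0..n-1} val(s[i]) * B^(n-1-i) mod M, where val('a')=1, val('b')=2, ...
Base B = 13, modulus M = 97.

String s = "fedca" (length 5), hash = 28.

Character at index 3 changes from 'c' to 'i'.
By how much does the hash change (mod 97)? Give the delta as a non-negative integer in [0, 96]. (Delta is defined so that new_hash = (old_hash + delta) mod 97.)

Answer: 78

Derivation:
Delta formula: (val(new) - val(old)) * B^(n-1-k) mod M
  val('i') - val('c') = 9 - 3 = 6
  B^(n-1-k) = 13^1 mod 97 = 13
  Delta = 6 * 13 mod 97 = 78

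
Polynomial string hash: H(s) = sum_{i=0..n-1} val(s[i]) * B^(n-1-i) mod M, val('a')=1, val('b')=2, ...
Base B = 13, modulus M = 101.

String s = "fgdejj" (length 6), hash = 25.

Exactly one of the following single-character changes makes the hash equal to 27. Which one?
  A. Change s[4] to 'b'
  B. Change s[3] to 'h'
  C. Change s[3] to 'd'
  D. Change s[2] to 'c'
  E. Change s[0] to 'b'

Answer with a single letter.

Answer: B

Derivation:
Option A: s[4]='j'->'b', delta=(2-10)*13^1 mod 101 = 98, hash=25+98 mod 101 = 22
Option B: s[3]='e'->'h', delta=(8-5)*13^2 mod 101 = 2, hash=25+2 mod 101 = 27 <-- target
Option C: s[3]='e'->'d', delta=(4-5)*13^2 mod 101 = 33, hash=25+33 mod 101 = 58
Option D: s[2]='d'->'c', delta=(3-4)*13^3 mod 101 = 25, hash=25+25 mod 101 = 50
Option E: s[0]='f'->'b', delta=(2-6)*13^5 mod 101 = 33, hash=25+33 mod 101 = 58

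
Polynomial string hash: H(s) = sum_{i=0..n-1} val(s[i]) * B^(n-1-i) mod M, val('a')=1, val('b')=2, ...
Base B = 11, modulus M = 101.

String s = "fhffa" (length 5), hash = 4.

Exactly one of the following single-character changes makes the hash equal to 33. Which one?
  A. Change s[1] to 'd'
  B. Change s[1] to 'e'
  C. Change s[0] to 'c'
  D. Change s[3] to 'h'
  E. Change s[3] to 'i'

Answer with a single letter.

Option A: s[1]='h'->'d', delta=(4-8)*11^3 mod 101 = 29, hash=4+29 mod 101 = 33 <-- target
Option B: s[1]='h'->'e', delta=(5-8)*11^3 mod 101 = 47, hash=4+47 mod 101 = 51
Option C: s[0]='f'->'c', delta=(3-6)*11^4 mod 101 = 12, hash=4+12 mod 101 = 16
Option D: s[3]='f'->'h', delta=(8-6)*11^1 mod 101 = 22, hash=4+22 mod 101 = 26
Option E: s[3]='f'->'i', delta=(9-6)*11^1 mod 101 = 33, hash=4+33 mod 101 = 37

Answer: A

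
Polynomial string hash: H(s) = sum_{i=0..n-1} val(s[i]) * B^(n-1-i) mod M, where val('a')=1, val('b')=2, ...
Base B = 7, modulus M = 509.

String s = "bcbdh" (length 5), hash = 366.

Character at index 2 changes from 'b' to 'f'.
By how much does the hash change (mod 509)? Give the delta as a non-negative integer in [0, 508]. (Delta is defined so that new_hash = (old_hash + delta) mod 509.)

Answer: 196

Derivation:
Delta formula: (val(new) - val(old)) * B^(n-1-k) mod M
  val('f') - val('b') = 6 - 2 = 4
  B^(n-1-k) = 7^2 mod 509 = 49
  Delta = 4 * 49 mod 509 = 196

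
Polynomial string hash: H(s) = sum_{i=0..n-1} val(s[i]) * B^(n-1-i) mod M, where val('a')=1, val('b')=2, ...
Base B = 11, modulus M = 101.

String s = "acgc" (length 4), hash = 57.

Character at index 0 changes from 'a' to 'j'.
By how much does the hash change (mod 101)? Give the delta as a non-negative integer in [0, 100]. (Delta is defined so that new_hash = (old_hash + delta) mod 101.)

Delta formula: (val(new) - val(old)) * B^(n-1-k) mod M
  val('j') - val('a') = 10 - 1 = 9
  B^(n-1-k) = 11^3 mod 101 = 18
  Delta = 9 * 18 mod 101 = 61

Answer: 61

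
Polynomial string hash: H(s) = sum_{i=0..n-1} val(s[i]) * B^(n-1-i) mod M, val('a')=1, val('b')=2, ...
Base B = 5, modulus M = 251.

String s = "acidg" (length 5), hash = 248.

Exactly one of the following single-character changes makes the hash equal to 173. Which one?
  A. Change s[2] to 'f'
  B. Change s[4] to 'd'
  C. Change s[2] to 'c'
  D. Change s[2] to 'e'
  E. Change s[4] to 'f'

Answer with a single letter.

Answer: A

Derivation:
Option A: s[2]='i'->'f', delta=(6-9)*5^2 mod 251 = 176, hash=248+176 mod 251 = 173 <-- target
Option B: s[4]='g'->'d', delta=(4-7)*5^0 mod 251 = 248, hash=248+248 mod 251 = 245
Option C: s[2]='i'->'c', delta=(3-9)*5^2 mod 251 = 101, hash=248+101 mod 251 = 98
Option D: s[2]='i'->'e', delta=(5-9)*5^2 mod 251 = 151, hash=248+151 mod 251 = 148
Option E: s[4]='g'->'f', delta=(6-7)*5^0 mod 251 = 250, hash=248+250 mod 251 = 247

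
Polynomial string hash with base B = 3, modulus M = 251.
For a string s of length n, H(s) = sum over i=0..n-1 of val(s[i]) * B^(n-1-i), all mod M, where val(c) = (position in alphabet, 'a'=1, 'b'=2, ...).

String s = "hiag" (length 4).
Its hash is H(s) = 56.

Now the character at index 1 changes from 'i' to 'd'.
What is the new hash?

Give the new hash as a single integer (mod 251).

val('i') = 9, val('d') = 4
Position k = 1, exponent = n-1-k = 2
B^2 mod M = 3^2 mod 251 = 9
Delta = (4 - 9) * 9 mod 251 = 206
New hash = (56 + 206) mod 251 = 11

Answer: 11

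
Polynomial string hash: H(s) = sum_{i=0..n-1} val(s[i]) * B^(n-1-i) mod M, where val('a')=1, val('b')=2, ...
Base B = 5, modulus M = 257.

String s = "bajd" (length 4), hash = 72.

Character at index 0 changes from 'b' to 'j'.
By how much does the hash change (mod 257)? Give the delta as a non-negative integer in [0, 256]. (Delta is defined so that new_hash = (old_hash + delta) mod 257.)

Delta formula: (val(new) - val(old)) * B^(n-1-k) mod M
  val('j') - val('b') = 10 - 2 = 8
  B^(n-1-k) = 5^3 mod 257 = 125
  Delta = 8 * 125 mod 257 = 229

Answer: 229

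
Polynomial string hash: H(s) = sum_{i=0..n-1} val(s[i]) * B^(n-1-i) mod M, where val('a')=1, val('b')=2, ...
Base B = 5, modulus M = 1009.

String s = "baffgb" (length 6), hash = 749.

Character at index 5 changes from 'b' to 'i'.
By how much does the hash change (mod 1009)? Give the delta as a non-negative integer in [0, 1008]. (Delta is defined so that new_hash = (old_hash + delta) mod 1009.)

Answer: 7

Derivation:
Delta formula: (val(new) - val(old)) * B^(n-1-k) mod M
  val('i') - val('b') = 9 - 2 = 7
  B^(n-1-k) = 5^0 mod 1009 = 1
  Delta = 7 * 1 mod 1009 = 7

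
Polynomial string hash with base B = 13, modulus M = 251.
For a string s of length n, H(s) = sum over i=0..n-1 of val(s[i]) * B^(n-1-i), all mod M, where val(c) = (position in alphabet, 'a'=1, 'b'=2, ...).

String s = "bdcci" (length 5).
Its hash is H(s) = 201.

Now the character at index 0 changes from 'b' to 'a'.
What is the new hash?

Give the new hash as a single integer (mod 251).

Answer: 3

Derivation:
val('b') = 2, val('a') = 1
Position k = 0, exponent = n-1-k = 4
B^4 mod M = 13^4 mod 251 = 198
Delta = (1 - 2) * 198 mod 251 = 53
New hash = (201 + 53) mod 251 = 3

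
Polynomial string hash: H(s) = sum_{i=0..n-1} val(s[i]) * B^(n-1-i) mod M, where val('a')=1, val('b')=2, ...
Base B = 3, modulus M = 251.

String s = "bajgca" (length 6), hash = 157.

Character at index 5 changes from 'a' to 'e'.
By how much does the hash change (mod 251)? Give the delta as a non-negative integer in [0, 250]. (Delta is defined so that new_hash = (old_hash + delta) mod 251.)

Delta formula: (val(new) - val(old)) * B^(n-1-k) mod M
  val('e') - val('a') = 5 - 1 = 4
  B^(n-1-k) = 3^0 mod 251 = 1
  Delta = 4 * 1 mod 251 = 4

Answer: 4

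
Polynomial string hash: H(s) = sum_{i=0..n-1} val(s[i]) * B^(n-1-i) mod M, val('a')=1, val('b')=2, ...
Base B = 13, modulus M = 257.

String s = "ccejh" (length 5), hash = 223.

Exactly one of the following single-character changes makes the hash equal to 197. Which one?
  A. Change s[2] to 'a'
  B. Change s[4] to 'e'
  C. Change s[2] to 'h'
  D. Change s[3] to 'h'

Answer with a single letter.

Option A: s[2]='e'->'a', delta=(1-5)*13^2 mod 257 = 95, hash=223+95 mod 257 = 61
Option B: s[4]='h'->'e', delta=(5-8)*13^0 mod 257 = 254, hash=223+254 mod 257 = 220
Option C: s[2]='e'->'h', delta=(8-5)*13^2 mod 257 = 250, hash=223+250 mod 257 = 216
Option D: s[3]='j'->'h', delta=(8-10)*13^1 mod 257 = 231, hash=223+231 mod 257 = 197 <-- target

Answer: D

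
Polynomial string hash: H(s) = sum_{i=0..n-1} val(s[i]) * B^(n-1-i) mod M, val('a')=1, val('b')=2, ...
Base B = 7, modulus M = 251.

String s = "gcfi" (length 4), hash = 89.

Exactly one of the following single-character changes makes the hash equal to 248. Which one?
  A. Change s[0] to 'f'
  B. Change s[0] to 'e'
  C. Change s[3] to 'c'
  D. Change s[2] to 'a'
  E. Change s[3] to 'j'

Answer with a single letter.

Answer: A

Derivation:
Option A: s[0]='g'->'f', delta=(6-7)*7^3 mod 251 = 159, hash=89+159 mod 251 = 248 <-- target
Option B: s[0]='g'->'e', delta=(5-7)*7^3 mod 251 = 67, hash=89+67 mod 251 = 156
Option C: s[3]='i'->'c', delta=(3-9)*7^0 mod 251 = 245, hash=89+245 mod 251 = 83
Option D: s[2]='f'->'a', delta=(1-6)*7^1 mod 251 = 216, hash=89+216 mod 251 = 54
Option E: s[3]='i'->'j', delta=(10-9)*7^0 mod 251 = 1, hash=89+1 mod 251 = 90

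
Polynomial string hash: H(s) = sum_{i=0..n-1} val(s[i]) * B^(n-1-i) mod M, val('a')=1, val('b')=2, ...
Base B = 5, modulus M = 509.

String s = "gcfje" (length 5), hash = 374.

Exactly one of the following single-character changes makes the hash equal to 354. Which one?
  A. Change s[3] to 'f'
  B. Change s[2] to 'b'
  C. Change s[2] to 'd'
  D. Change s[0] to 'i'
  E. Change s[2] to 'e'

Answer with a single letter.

Option A: s[3]='j'->'f', delta=(6-10)*5^1 mod 509 = 489, hash=374+489 mod 509 = 354 <-- target
Option B: s[2]='f'->'b', delta=(2-6)*5^2 mod 509 = 409, hash=374+409 mod 509 = 274
Option C: s[2]='f'->'d', delta=(4-6)*5^2 mod 509 = 459, hash=374+459 mod 509 = 324
Option D: s[0]='g'->'i', delta=(9-7)*5^4 mod 509 = 232, hash=374+232 mod 509 = 97
Option E: s[2]='f'->'e', delta=(5-6)*5^2 mod 509 = 484, hash=374+484 mod 509 = 349

Answer: A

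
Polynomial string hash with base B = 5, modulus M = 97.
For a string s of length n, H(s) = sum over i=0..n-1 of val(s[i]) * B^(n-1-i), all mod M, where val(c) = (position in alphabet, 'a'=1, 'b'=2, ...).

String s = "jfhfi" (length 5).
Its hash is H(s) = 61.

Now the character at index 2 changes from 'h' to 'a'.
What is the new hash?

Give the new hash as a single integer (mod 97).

Answer: 80

Derivation:
val('h') = 8, val('a') = 1
Position k = 2, exponent = n-1-k = 2
B^2 mod M = 5^2 mod 97 = 25
Delta = (1 - 8) * 25 mod 97 = 19
New hash = (61 + 19) mod 97 = 80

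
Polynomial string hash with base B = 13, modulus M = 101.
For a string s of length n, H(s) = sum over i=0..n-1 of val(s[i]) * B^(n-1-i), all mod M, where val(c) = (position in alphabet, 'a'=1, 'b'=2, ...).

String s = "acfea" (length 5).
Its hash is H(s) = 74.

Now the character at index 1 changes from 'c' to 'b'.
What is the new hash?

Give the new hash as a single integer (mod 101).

Answer: 99

Derivation:
val('c') = 3, val('b') = 2
Position k = 1, exponent = n-1-k = 3
B^3 mod M = 13^3 mod 101 = 76
Delta = (2 - 3) * 76 mod 101 = 25
New hash = (74 + 25) mod 101 = 99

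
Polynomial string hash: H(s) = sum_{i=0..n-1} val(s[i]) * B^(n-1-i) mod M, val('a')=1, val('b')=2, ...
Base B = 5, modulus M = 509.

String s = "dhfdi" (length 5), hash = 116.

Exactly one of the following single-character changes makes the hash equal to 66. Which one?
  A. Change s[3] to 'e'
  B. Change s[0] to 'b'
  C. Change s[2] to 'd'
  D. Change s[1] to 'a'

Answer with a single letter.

Answer: C

Derivation:
Option A: s[3]='d'->'e', delta=(5-4)*5^1 mod 509 = 5, hash=116+5 mod 509 = 121
Option B: s[0]='d'->'b', delta=(2-4)*5^4 mod 509 = 277, hash=116+277 mod 509 = 393
Option C: s[2]='f'->'d', delta=(4-6)*5^2 mod 509 = 459, hash=116+459 mod 509 = 66 <-- target
Option D: s[1]='h'->'a', delta=(1-8)*5^3 mod 509 = 143, hash=116+143 mod 509 = 259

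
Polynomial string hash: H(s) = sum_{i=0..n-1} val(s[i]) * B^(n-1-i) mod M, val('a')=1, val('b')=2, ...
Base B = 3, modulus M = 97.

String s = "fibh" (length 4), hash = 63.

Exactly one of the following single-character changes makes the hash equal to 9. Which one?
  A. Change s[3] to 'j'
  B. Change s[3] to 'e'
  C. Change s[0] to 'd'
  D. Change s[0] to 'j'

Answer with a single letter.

Option A: s[3]='h'->'j', delta=(10-8)*3^0 mod 97 = 2, hash=63+2 mod 97 = 65
Option B: s[3]='h'->'e', delta=(5-8)*3^0 mod 97 = 94, hash=63+94 mod 97 = 60
Option C: s[0]='f'->'d', delta=(4-6)*3^3 mod 97 = 43, hash=63+43 mod 97 = 9 <-- target
Option D: s[0]='f'->'j', delta=(10-6)*3^3 mod 97 = 11, hash=63+11 mod 97 = 74

Answer: C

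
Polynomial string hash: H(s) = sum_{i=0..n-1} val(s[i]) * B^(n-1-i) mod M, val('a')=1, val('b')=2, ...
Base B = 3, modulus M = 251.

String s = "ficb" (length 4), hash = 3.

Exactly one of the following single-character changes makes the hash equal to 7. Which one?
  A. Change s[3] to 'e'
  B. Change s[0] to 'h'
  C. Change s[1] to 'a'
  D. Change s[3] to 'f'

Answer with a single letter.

Answer: D

Derivation:
Option A: s[3]='b'->'e', delta=(5-2)*3^0 mod 251 = 3, hash=3+3 mod 251 = 6
Option B: s[0]='f'->'h', delta=(8-6)*3^3 mod 251 = 54, hash=3+54 mod 251 = 57
Option C: s[1]='i'->'a', delta=(1-9)*3^2 mod 251 = 179, hash=3+179 mod 251 = 182
Option D: s[3]='b'->'f', delta=(6-2)*3^0 mod 251 = 4, hash=3+4 mod 251 = 7 <-- target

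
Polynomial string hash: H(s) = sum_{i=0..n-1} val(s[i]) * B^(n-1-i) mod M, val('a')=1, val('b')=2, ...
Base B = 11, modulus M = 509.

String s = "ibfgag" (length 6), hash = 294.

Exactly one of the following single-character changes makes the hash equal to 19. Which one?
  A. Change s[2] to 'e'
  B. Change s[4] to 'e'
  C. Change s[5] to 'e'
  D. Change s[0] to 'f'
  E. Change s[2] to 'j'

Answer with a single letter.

Option A: s[2]='f'->'e', delta=(5-6)*11^3 mod 509 = 196, hash=294+196 mod 509 = 490
Option B: s[4]='a'->'e', delta=(5-1)*11^1 mod 509 = 44, hash=294+44 mod 509 = 338
Option C: s[5]='g'->'e', delta=(5-7)*11^0 mod 509 = 507, hash=294+507 mod 509 = 292
Option D: s[0]='i'->'f', delta=(6-9)*11^5 mod 509 = 397, hash=294+397 mod 509 = 182
Option E: s[2]='f'->'j', delta=(10-6)*11^3 mod 509 = 234, hash=294+234 mod 509 = 19 <-- target

Answer: E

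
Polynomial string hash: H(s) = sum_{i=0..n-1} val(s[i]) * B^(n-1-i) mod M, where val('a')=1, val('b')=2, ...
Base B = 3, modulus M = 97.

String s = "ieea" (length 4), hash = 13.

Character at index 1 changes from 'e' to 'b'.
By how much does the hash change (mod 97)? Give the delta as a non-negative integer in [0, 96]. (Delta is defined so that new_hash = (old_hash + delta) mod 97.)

Delta formula: (val(new) - val(old)) * B^(n-1-k) mod M
  val('b') - val('e') = 2 - 5 = -3
  B^(n-1-k) = 3^2 mod 97 = 9
  Delta = -3 * 9 mod 97 = 70

Answer: 70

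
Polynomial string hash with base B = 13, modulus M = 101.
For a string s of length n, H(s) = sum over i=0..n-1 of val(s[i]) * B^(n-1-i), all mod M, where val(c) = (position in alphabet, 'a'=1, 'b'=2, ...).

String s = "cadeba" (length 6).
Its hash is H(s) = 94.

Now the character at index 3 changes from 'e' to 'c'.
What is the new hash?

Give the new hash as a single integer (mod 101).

Answer: 59

Derivation:
val('e') = 5, val('c') = 3
Position k = 3, exponent = n-1-k = 2
B^2 mod M = 13^2 mod 101 = 68
Delta = (3 - 5) * 68 mod 101 = 66
New hash = (94 + 66) mod 101 = 59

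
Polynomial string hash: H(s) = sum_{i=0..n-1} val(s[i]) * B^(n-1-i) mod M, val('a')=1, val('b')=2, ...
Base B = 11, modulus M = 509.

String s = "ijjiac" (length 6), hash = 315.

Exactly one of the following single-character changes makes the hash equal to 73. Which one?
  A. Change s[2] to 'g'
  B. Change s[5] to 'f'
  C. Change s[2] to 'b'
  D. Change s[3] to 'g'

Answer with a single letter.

Option A: s[2]='j'->'g', delta=(7-10)*11^3 mod 509 = 79, hash=315+79 mod 509 = 394
Option B: s[5]='c'->'f', delta=(6-3)*11^0 mod 509 = 3, hash=315+3 mod 509 = 318
Option C: s[2]='j'->'b', delta=(2-10)*11^3 mod 509 = 41, hash=315+41 mod 509 = 356
Option D: s[3]='i'->'g', delta=(7-9)*11^2 mod 509 = 267, hash=315+267 mod 509 = 73 <-- target

Answer: D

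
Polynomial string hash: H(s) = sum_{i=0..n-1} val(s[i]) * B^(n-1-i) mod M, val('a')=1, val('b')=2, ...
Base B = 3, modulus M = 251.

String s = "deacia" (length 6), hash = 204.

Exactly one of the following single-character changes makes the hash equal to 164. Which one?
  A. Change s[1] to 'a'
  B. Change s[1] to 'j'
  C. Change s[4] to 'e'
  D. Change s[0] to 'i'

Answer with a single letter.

Option A: s[1]='e'->'a', delta=(1-5)*3^4 mod 251 = 178, hash=204+178 mod 251 = 131
Option B: s[1]='e'->'j', delta=(10-5)*3^4 mod 251 = 154, hash=204+154 mod 251 = 107
Option C: s[4]='i'->'e', delta=(5-9)*3^1 mod 251 = 239, hash=204+239 mod 251 = 192
Option D: s[0]='d'->'i', delta=(9-4)*3^5 mod 251 = 211, hash=204+211 mod 251 = 164 <-- target

Answer: D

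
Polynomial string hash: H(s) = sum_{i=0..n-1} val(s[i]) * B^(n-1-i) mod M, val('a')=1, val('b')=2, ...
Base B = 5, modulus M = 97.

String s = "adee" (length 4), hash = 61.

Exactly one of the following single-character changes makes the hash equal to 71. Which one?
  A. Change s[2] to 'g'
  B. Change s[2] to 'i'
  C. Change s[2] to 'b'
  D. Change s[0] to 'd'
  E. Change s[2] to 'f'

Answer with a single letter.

Answer: A

Derivation:
Option A: s[2]='e'->'g', delta=(7-5)*5^1 mod 97 = 10, hash=61+10 mod 97 = 71 <-- target
Option B: s[2]='e'->'i', delta=(9-5)*5^1 mod 97 = 20, hash=61+20 mod 97 = 81
Option C: s[2]='e'->'b', delta=(2-5)*5^1 mod 97 = 82, hash=61+82 mod 97 = 46
Option D: s[0]='a'->'d', delta=(4-1)*5^3 mod 97 = 84, hash=61+84 mod 97 = 48
Option E: s[2]='e'->'f', delta=(6-5)*5^1 mod 97 = 5, hash=61+5 mod 97 = 66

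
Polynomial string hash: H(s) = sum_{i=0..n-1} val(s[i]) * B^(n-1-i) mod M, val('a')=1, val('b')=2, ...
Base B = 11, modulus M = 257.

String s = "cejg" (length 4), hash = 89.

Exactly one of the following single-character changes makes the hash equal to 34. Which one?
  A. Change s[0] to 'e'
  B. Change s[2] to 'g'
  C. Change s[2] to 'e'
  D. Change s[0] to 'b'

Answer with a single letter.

Answer: C

Derivation:
Option A: s[0]='c'->'e', delta=(5-3)*11^3 mod 257 = 92, hash=89+92 mod 257 = 181
Option B: s[2]='j'->'g', delta=(7-10)*11^1 mod 257 = 224, hash=89+224 mod 257 = 56
Option C: s[2]='j'->'e', delta=(5-10)*11^1 mod 257 = 202, hash=89+202 mod 257 = 34 <-- target
Option D: s[0]='c'->'b', delta=(2-3)*11^3 mod 257 = 211, hash=89+211 mod 257 = 43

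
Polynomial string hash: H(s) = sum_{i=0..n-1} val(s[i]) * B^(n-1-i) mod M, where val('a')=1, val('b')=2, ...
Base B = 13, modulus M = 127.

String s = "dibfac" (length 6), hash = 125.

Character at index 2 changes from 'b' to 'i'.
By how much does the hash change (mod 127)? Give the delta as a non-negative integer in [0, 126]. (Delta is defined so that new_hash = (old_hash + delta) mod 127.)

Delta formula: (val(new) - val(old)) * B^(n-1-k) mod M
  val('i') - val('b') = 9 - 2 = 7
  B^(n-1-k) = 13^3 mod 127 = 38
  Delta = 7 * 38 mod 127 = 12

Answer: 12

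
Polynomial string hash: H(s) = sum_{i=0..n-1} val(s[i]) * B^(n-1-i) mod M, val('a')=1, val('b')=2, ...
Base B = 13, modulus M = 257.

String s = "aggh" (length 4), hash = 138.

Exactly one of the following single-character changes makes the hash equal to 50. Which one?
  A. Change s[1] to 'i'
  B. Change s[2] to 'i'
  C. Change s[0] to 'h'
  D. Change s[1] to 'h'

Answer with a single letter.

Option A: s[1]='g'->'i', delta=(9-7)*13^2 mod 257 = 81, hash=138+81 mod 257 = 219
Option B: s[2]='g'->'i', delta=(9-7)*13^1 mod 257 = 26, hash=138+26 mod 257 = 164
Option C: s[0]='a'->'h', delta=(8-1)*13^3 mod 257 = 216, hash=138+216 mod 257 = 97
Option D: s[1]='g'->'h', delta=(8-7)*13^2 mod 257 = 169, hash=138+169 mod 257 = 50 <-- target

Answer: D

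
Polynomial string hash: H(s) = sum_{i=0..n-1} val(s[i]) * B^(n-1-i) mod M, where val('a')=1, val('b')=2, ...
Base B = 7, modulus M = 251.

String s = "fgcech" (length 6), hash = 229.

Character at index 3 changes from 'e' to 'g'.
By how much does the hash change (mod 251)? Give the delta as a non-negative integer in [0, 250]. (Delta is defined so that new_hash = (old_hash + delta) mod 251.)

Answer: 98

Derivation:
Delta formula: (val(new) - val(old)) * B^(n-1-k) mod M
  val('g') - val('e') = 7 - 5 = 2
  B^(n-1-k) = 7^2 mod 251 = 49
  Delta = 2 * 49 mod 251 = 98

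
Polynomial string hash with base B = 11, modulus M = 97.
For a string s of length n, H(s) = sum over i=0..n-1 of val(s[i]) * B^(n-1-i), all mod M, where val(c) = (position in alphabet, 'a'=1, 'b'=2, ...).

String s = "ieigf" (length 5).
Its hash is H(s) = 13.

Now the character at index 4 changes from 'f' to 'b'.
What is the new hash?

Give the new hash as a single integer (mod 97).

val('f') = 6, val('b') = 2
Position k = 4, exponent = n-1-k = 0
B^0 mod M = 11^0 mod 97 = 1
Delta = (2 - 6) * 1 mod 97 = 93
New hash = (13 + 93) mod 97 = 9

Answer: 9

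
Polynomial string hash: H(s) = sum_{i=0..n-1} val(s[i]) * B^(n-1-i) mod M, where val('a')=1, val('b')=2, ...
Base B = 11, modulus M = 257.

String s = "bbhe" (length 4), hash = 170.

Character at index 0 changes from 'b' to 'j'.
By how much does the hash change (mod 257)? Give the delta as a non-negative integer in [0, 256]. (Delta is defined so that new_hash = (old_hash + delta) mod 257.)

Answer: 111

Derivation:
Delta formula: (val(new) - val(old)) * B^(n-1-k) mod M
  val('j') - val('b') = 10 - 2 = 8
  B^(n-1-k) = 11^3 mod 257 = 46
  Delta = 8 * 46 mod 257 = 111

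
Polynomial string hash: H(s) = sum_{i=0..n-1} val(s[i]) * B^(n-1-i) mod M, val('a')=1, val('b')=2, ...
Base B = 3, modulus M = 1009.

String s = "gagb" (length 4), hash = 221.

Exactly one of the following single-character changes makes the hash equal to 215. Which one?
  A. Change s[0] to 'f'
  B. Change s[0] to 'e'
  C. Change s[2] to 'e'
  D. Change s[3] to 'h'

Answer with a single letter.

Option A: s[0]='g'->'f', delta=(6-7)*3^3 mod 1009 = 982, hash=221+982 mod 1009 = 194
Option B: s[0]='g'->'e', delta=(5-7)*3^3 mod 1009 = 955, hash=221+955 mod 1009 = 167
Option C: s[2]='g'->'e', delta=(5-7)*3^1 mod 1009 = 1003, hash=221+1003 mod 1009 = 215 <-- target
Option D: s[3]='b'->'h', delta=(8-2)*3^0 mod 1009 = 6, hash=221+6 mod 1009 = 227

Answer: C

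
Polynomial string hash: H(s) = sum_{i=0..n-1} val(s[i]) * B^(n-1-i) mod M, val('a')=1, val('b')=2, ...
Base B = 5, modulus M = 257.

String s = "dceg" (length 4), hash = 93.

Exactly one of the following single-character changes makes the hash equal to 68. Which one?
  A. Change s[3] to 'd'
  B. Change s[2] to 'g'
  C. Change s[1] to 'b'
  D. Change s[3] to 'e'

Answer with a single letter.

Answer: C

Derivation:
Option A: s[3]='g'->'d', delta=(4-7)*5^0 mod 257 = 254, hash=93+254 mod 257 = 90
Option B: s[2]='e'->'g', delta=(7-5)*5^1 mod 257 = 10, hash=93+10 mod 257 = 103
Option C: s[1]='c'->'b', delta=(2-3)*5^2 mod 257 = 232, hash=93+232 mod 257 = 68 <-- target
Option D: s[3]='g'->'e', delta=(5-7)*5^0 mod 257 = 255, hash=93+255 mod 257 = 91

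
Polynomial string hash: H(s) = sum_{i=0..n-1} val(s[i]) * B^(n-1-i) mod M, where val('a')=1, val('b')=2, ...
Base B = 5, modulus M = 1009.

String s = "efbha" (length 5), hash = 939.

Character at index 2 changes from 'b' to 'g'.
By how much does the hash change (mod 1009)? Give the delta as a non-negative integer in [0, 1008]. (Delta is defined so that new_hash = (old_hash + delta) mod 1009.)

Delta formula: (val(new) - val(old)) * B^(n-1-k) mod M
  val('g') - val('b') = 7 - 2 = 5
  B^(n-1-k) = 5^2 mod 1009 = 25
  Delta = 5 * 25 mod 1009 = 125

Answer: 125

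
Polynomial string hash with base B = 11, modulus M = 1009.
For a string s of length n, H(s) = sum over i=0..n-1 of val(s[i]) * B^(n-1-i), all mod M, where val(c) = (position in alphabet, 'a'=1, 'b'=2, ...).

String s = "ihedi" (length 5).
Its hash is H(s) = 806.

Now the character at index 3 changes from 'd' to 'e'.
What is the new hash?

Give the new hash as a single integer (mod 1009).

Answer: 817

Derivation:
val('d') = 4, val('e') = 5
Position k = 3, exponent = n-1-k = 1
B^1 mod M = 11^1 mod 1009 = 11
Delta = (5 - 4) * 11 mod 1009 = 11
New hash = (806 + 11) mod 1009 = 817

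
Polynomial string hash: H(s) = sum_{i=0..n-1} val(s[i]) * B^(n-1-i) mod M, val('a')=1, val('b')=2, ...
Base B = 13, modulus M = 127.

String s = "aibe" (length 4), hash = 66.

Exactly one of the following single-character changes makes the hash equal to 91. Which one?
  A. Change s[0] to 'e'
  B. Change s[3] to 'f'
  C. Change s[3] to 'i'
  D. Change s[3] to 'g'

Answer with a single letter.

Answer: A

Derivation:
Option A: s[0]='a'->'e', delta=(5-1)*13^3 mod 127 = 25, hash=66+25 mod 127 = 91 <-- target
Option B: s[3]='e'->'f', delta=(6-5)*13^0 mod 127 = 1, hash=66+1 mod 127 = 67
Option C: s[3]='e'->'i', delta=(9-5)*13^0 mod 127 = 4, hash=66+4 mod 127 = 70
Option D: s[3]='e'->'g', delta=(7-5)*13^0 mod 127 = 2, hash=66+2 mod 127 = 68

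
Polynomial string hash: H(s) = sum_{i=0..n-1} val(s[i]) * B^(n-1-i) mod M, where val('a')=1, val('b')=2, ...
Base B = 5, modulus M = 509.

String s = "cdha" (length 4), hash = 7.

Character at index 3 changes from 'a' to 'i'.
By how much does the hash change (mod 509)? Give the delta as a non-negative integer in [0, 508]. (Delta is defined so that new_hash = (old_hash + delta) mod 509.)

Delta formula: (val(new) - val(old)) * B^(n-1-k) mod M
  val('i') - val('a') = 9 - 1 = 8
  B^(n-1-k) = 5^0 mod 509 = 1
  Delta = 8 * 1 mod 509 = 8

Answer: 8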